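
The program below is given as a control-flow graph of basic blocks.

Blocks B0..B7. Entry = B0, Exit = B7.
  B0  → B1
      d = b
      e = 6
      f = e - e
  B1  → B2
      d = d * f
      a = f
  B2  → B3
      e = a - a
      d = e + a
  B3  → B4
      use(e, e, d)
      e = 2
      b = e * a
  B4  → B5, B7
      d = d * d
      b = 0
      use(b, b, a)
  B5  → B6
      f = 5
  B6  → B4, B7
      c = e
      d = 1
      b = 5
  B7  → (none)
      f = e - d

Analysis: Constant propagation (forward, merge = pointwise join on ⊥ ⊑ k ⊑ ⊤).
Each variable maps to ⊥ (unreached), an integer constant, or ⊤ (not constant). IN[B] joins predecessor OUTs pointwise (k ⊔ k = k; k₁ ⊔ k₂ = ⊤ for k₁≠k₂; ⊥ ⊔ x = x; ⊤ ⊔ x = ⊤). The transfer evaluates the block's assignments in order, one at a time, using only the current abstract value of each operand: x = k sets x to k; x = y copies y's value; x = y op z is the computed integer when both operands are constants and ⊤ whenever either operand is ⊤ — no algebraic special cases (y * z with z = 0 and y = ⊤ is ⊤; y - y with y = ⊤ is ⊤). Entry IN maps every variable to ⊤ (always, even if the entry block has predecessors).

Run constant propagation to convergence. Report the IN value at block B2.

Answer: {a: 0, b: ⊤, c: ⊤, d: ⊤, e: 6, f: 0}

Trace:
Fixpoint table:
  B0:   IN=(all ⊤)   OUT={e:6, f:0; rest ⊤}
  B1:   IN={e:6, f:0; rest ⊤}   OUT={a:0, e:6, f:0; rest ⊤}
  B2:   IN={a:0, e:6, f:0; rest ⊤}   OUT={a:0, d:0, e:0, f:0; rest ⊤}
  B3:   IN={a:0, d:0, e:0, f:0; rest ⊤}   OUT={a:0, b:0, d:0, e:2, f:0; rest ⊤}
  B4:   IN={a:0, e:2; rest ⊤}   OUT={a:0, b:0, e:2; rest ⊤}
  B5:   IN={a:0, b:0, e:2; rest ⊤}   OUT={a:0, b:0, e:2, f:5; rest ⊤}
  B6:   IN={a:0, b:0, e:2, f:5; rest ⊤}   OUT={a:0, b:5, c:2, d:1, e:2, f:5; rest ⊤}
  B7:   IN={a:0, e:2; rest ⊤}   OUT={a:0, e:2; rest ⊤}

Merge at B2: IN[B2] = OUT[B1] = {a: 0, b: ⊤, c: ⊤, d: ⊤, e: 6, f: 0}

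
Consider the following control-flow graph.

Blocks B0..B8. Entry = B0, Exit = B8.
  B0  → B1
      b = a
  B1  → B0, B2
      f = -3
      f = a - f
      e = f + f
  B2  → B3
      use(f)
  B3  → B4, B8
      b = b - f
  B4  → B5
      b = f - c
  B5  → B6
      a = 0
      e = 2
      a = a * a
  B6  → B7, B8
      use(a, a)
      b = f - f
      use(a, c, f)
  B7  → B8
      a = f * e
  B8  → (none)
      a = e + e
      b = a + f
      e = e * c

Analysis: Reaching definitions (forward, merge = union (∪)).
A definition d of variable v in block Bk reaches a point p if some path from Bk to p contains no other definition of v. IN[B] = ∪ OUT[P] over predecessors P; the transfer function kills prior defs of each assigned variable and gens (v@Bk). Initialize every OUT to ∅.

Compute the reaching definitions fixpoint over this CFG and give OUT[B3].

Fixpoint table:
  B0:   IN={b@B0, e@B1, f@B1}   OUT={b@B0, e@B1, f@B1}
  B1:   IN={b@B0, e@B1, f@B1}   OUT={b@B0, e@B1, f@B1}
  B2:   IN={b@B0, e@B1, f@B1}   OUT={b@B0, e@B1, f@B1}
  B3:   IN={b@B0, e@B1, f@B1}   OUT={b@B3, e@B1, f@B1}
  B4:   IN={b@B3, e@B1, f@B1}   OUT={b@B4, e@B1, f@B1}
  B5:   IN={b@B4, e@B1, f@B1}   OUT={a@B5, b@B4, e@B5, f@B1}
  B6:   IN={a@B5, b@B4, e@B5, f@B1}   OUT={a@B5, b@B6, e@B5, f@B1}
  B7:   IN={a@B5, b@B6, e@B5, f@B1}   OUT={a@B7, b@B6, e@B5, f@B1}
  B8:   IN={a@B5, a@B7, b@B3, b@B6, e@B1, e@B5, f@B1}   OUT={a@B8, b@B8, e@B8, f@B1}

Merge at B3: IN[B3] = OUT[B2] = {b@B0, e@B1, f@B1}
Applying B3's transfer function to that IN value gives OUT[B3] (row B3 above).

Answer: {b@B3, e@B1, f@B1}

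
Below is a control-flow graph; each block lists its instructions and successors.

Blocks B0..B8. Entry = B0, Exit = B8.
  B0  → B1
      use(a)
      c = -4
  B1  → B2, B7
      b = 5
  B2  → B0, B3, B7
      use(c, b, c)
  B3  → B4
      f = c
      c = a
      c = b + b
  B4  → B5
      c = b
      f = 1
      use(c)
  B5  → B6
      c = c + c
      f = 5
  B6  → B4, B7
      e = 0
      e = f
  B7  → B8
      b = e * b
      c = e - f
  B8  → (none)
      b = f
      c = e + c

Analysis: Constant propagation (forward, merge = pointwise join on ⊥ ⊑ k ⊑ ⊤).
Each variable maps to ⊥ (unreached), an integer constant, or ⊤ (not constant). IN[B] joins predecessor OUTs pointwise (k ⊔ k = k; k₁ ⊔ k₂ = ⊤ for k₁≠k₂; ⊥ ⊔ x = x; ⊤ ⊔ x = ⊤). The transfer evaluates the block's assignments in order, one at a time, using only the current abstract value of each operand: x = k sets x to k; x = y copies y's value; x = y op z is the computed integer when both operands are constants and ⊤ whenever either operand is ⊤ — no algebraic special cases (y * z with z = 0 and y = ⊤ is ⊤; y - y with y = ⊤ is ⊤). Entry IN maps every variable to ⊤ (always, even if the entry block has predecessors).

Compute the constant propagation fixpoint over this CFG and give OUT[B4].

Answer: {a: ⊤, b: 5, c: 5, d: ⊤, e: ⊤, f: 1}

Trace:
Fixpoint table:
  B0:   IN=(all ⊤)   OUT={c:-4; rest ⊤}
  B1:   IN={c:-4; rest ⊤}   OUT={b:5, c:-4; rest ⊤}
  B2:   IN={b:5, c:-4; rest ⊤}   OUT={b:5, c:-4; rest ⊤}
  B3:   IN={b:5, c:-4; rest ⊤}   OUT={b:5, c:10, f:-4; rest ⊤}
  B4:   IN={b:5, c:10; rest ⊤}   OUT={b:5, c:5, f:1; rest ⊤}
  B5:   IN={b:5, c:5, f:1; rest ⊤}   OUT={b:5, c:10, f:5; rest ⊤}
  B6:   IN={b:5, c:10, f:5; rest ⊤}   OUT={b:5, c:10, e:5, f:5; rest ⊤}
  B7:   IN={b:5; rest ⊤}   OUT=(all ⊤)
  B8:   IN=(all ⊤)   OUT=(all ⊤)

Merge at B4: IN[B4] = OUT[B3] ⊔ OUT[B6] = {a: ⊤, b: 5, c: 10, d: ⊤, e: ⊤, f: ⊤}
Applying B4's transfer function to that IN value gives OUT[B4] (row B4 above).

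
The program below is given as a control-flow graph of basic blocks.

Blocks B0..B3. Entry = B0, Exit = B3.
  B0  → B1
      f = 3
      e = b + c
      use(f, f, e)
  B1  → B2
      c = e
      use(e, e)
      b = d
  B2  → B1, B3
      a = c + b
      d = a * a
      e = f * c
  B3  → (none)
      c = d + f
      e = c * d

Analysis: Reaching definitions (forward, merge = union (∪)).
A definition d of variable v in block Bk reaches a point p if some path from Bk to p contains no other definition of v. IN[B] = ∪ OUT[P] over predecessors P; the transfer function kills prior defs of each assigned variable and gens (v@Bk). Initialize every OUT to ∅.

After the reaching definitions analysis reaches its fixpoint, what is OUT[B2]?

Answer: {a@B2, b@B1, c@B1, d@B2, e@B2, f@B0}

Derivation:
Fixpoint table:
  B0:   IN={}   OUT={e@B0, f@B0}
  B1:   IN={a@B2, b@B1, c@B1, d@B2, e@B0, e@B2, f@B0}   OUT={a@B2, b@B1, c@B1, d@B2, e@B0, e@B2, f@B0}
  B2:   IN={a@B2, b@B1, c@B1, d@B2, e@B0, e@B2, f@B0}   OUT={a@B2, b@B1, c@B1, d@B2, e@B2, f@B0}
  B3:   IN={a@B2, b@B1, c@B1, d@B2, e@B2, f@B0}   OUT={a@B2, b@B1, c@B3, d@B2, e@B3, f@B0}

Merge at B2: IN[B2] = OUT[B1] = {a@B2, b@B1, c@B1, d@B2, e@B0, e@B2, f@B0}
Applying B2's transfer function to that IN value gives OUT[B2] (row B2 above).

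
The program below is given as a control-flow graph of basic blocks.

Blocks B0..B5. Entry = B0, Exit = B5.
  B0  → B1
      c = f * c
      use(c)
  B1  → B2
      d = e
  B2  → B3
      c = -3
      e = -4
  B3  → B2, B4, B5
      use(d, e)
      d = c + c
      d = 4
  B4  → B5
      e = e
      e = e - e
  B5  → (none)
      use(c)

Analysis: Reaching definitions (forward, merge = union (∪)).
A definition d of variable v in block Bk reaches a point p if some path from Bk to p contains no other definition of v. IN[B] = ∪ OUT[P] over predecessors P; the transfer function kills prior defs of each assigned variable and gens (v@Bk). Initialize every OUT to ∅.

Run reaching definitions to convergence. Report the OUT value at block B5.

Answer: {c@B2, d@B3, e@B2, e@B4}

Derivation:
Fixpoint table:
  B0: | IN={} | OUT={c@B0}
  B1: | IN={c@B0} | OUT={c@B0, d@B1}
  B2: | IN={c@B0, c@B2, d@B1, d@B3, e@B2} | OUT={c@B2, d@B1, d@B3, e@B2}
  B3: | IN={c@B2, d@B1, d@B3, e@B2} | OUT={c@B2, d@B3, e@B2}
  B4: | IN={c@B2, d@B3, e@B2} | OUT={c@B2, d@B3, e@B4}
  B5: | IN={c@B2, d@B3, e@B2, e@B4} | OUT={c@B2, d@B3, e@B2, e@B4}

Merge at B5: IN[B5] = OUT[B3] ⊔ OUT[B4] = {c@B2, d@B3, e@B2, e@B4}
Applying B5's transfer function to that IN value gives OUT[B5] (row B5 above).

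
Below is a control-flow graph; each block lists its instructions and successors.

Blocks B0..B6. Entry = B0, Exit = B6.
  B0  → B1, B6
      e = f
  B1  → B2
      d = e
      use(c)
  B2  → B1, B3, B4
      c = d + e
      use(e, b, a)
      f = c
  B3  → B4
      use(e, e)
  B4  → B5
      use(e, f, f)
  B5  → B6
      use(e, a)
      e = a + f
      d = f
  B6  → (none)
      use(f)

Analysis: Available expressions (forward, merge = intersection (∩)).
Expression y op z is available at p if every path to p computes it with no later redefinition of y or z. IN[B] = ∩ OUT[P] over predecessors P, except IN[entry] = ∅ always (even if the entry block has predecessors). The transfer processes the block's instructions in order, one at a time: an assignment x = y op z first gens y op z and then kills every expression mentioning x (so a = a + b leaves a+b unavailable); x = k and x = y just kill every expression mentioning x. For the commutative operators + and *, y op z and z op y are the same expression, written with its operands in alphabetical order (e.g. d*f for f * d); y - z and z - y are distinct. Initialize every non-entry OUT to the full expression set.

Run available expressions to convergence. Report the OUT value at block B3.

Answer: {d+e}

Trace:
Converged values:
  B0:   IN={}   OUT={}
  B1:   IN={}   OUT={}
  B2:   IN={}   OUT={d+e}
  B3:   IN={d+e}   OUT={d+e}
  B4:   IN={d+e}   OUT={d+e}
  B5:   IN={d+e}   OUT={a+f}
  B6:   IN={}   OUT={}

Merge at B3: IN[B3] = OUT[B2] = {d+e}
Applying B3's transfer function to that IN value gives OUT[B3] (row B3 above).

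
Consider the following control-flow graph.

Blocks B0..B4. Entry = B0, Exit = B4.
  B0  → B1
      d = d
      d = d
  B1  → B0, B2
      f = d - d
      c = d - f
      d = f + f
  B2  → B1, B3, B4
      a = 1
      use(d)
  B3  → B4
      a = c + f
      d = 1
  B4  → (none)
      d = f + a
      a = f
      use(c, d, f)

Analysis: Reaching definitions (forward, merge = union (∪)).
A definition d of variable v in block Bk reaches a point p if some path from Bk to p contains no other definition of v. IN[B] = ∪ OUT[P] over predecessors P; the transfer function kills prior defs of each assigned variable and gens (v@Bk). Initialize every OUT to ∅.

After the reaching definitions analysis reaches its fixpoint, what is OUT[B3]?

Per-block solution:
  B0:   IN={a@B2, c@B1, d@B1, f@B1}   OUT={a@B2, c@B1, d@B0, f@B1}
  B1:   IN={a@B2, c@B1, d@B0, d@B1, f@B1}   OUT={a@B2, c@B1, d@B1, f@B1}
  B2:   IN={a@B2, c@B1, d@B1, f@B1}   OUT={a@B2, c@B1, d@B1, f@B1}
  B3:   IN={a@B2, c@B1, d@B1, f@B1}   OUT={a@B3, c@B1, d@B3, f@B1}
  B4:   IN={a@B2, a@B3, c@B1, d@B1, d@B3, f@B1}   OUT={a@B4, c@B1, d@B4, f@B1}

Merge at B3: IN[B3] = OUT[B2] = {a@B2, c@B1, d@B1, f@B1}
Applying B3's transfer function to that IN value gives OUT[B3] (row B3 above).

Answer: {a@B3, c@B1, d@B3, f@B1}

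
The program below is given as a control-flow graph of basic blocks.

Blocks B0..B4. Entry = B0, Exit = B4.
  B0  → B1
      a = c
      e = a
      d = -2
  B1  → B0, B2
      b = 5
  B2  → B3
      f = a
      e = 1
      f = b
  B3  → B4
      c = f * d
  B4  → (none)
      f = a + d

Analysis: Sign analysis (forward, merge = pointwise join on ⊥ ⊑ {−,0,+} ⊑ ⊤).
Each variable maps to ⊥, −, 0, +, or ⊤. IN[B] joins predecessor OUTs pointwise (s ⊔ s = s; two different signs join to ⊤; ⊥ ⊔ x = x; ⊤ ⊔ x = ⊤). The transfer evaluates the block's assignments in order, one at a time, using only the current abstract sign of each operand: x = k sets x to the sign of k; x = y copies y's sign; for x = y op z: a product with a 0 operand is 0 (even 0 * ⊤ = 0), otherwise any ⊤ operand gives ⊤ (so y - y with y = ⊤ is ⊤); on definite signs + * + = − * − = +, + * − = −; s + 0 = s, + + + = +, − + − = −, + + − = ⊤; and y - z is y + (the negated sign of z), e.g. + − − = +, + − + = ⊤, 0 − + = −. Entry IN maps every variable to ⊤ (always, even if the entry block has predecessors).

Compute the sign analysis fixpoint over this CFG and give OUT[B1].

Answer: {a: ⊤, b: +, c: ⊤, d: -, e: ⊤, f: ⊤}

Derivation:
Converged values:
  B0:  IN=(all ⊤)  OUT={d:-; rest ⊤}
  B1:  IN={d:-; rest ⊤}  OUT={b:+, d:-; rest ⊤}
  B2:  IN={b:+, d:-; rest ⊤}  OUT={b:+, d:-, e:+, f:+; rest ⊤}
  B3:  IN={b:+, d:-, e:+, f:+; rest ⊤}  OUT={b:+, c:-, d:-, e:+, f:+; rest ⊤}
  B4:  IN={b:+, c:-, d:-, e:+, f:+; rest ⊤}  OUT={b:+, c:-, d:-, e:+; rest ⊤}

Merge at B1: IN[B1] = OUT[B0] = {a: ⊤, b: ⊤, c: ⊤, d: -, e: ⊤, f: ⊤}
Applying B1's transfer function to that IN value gives OUT[B1] (row B1 above).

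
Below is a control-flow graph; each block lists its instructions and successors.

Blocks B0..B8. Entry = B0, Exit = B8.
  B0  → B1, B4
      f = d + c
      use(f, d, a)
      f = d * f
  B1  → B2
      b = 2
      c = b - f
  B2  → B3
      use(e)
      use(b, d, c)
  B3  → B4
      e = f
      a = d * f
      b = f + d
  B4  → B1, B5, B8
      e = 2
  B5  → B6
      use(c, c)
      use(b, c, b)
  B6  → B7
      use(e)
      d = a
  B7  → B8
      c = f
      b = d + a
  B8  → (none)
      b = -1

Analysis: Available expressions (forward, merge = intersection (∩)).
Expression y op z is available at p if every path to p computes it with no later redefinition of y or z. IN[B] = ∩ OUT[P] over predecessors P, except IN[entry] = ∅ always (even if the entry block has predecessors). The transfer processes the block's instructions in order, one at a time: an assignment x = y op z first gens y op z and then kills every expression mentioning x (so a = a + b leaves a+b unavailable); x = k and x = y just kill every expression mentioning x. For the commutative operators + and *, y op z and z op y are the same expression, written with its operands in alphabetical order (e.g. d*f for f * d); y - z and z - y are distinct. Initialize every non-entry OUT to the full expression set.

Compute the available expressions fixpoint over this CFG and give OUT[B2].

Answer: {b-f}

Derivation:
Fixpoint table:
  B0: | IN={} | OUT={c+d}
  B1: | IN={} | OUT={b-f}
  B2: | IN={b-f} | OUT={b-f}
  B3: | IN={b-f} | OUT={d*f, d+f}
  B4: | IN={} | OUT={}
  B5: | IN={} | OUT={}
  B6: | IN={} | OUT={}
  B7: | IN={} | OUT={a+d}
  B8: | IN={} | OUT={}

Merge at B2: IN[B2] = OUT[B1] = {b-f}
Applying B2's transfer function to that IN value gives OUT[B2] (row B2 above).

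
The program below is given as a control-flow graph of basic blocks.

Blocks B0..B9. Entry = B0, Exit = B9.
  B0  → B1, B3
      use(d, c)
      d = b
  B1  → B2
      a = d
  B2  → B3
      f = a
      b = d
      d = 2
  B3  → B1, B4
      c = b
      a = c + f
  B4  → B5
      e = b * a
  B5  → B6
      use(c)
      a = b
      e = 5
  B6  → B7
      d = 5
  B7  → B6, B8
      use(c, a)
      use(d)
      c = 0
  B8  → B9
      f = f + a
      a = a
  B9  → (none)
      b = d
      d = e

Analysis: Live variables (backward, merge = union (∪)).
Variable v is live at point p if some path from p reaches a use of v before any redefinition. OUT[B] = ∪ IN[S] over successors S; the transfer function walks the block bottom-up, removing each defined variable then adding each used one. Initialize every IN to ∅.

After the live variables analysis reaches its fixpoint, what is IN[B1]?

Converged values:
  B0:   IN={b, c, d, f}   OUT={b, d, f}
  B1:   IN={d}   OUT={a, d}
  B2:   IN={a, d}   OUT={b, d, f}
  B3:   IN={b, d, f}   OUT={a, b, c, d, f}
  B4:   IN={a, b, c, f}   OUT={b, c, f}
  B5:   IN={b, c, f}   OUT={a, c, e, f}
  B6:   IN={a, c, e, f}   OUT={a, c, d, e, f}
  B7:   IN={a, c, d, e, f}   OUT={a, c, d, e, f}
  B8:   IN={a, d, e, f}   OUT={d, e}
  B9:   IN={d, e}   OUT={}

Merge at B1: OUT[B1] = IN[B2] = {a, d}
Applying B1's transfer function to that OUT value gives IN[B1] (row B1 above).

Answer: {d}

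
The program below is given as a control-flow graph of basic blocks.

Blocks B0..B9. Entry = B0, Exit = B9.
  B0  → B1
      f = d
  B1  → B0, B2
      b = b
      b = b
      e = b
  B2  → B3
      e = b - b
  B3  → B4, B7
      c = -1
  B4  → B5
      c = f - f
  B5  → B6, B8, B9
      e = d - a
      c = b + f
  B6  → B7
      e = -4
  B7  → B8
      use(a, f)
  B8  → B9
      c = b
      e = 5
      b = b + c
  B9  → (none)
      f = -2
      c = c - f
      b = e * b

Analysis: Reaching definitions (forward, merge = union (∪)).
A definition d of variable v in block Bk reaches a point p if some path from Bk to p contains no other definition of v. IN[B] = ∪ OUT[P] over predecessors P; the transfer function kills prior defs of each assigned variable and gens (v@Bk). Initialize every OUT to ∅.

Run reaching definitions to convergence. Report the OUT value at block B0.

Per-block solution:
  B0:  IN={b@B1, e@B1, f@B0}  OUT={b@B1, e@B1, f@B0}
  B1:  IN={b@B1, e@B1, f@B0}  OUT={b@B1, e@B1, f@B0}
  B2:  IN={b@B1, e@B1, f@B0}  OUT={b@B1, e@B2, f@B0}
  B3:  IN={b@B1, e@B2, f@B0}  OUT={b@B1, c@B3, e@B2, f@B0}
  B4:  IN={b@B1, c@B3, e@B2, f@B0}  OUT={b@B1, c@B4, e@B2, f@B0}
  B5:  IN={b@B1, c@B4, e@B2, f@B0}  OUT={b@B1, c@B5, e@B5, f@B0}
  B6:  IN={b@B1, c@B5, e@B5, f@B0}  OUT={b@B1, c@B5, e@B6, f@B0}
  B7:  IN={b@B1, c@B3, c@B5, e@B2, e@B6, f@B0}  OUT={b@B1, c@B3, c@B5, e@B2, e@B6, f@B0}
  B8:  IN={b@B1, c@B3, c@B5, e@B2, e@B5, e@B6, f@B0}  OUT={b@B8, c@B8, e@B8, f@B0}
  B9:  IN={b@B1, b@B8, c@B5, c@B8, e@B5, e@B8, f@B0}  OUT={b@B9, c@B9, e@B5, e@B8, f@B9}

Merge at B0 (entry node, so the boundary value {} is joined with the incoming edge(s)): IN[B0] = {} ⊔ OUT[B1] = {b@B1, e@B1, f@B0}
Applying B0's transfer function to that IN value gives OUT[B0] (row B0 above).

Answer: {b@B1, e@B1, f@B0}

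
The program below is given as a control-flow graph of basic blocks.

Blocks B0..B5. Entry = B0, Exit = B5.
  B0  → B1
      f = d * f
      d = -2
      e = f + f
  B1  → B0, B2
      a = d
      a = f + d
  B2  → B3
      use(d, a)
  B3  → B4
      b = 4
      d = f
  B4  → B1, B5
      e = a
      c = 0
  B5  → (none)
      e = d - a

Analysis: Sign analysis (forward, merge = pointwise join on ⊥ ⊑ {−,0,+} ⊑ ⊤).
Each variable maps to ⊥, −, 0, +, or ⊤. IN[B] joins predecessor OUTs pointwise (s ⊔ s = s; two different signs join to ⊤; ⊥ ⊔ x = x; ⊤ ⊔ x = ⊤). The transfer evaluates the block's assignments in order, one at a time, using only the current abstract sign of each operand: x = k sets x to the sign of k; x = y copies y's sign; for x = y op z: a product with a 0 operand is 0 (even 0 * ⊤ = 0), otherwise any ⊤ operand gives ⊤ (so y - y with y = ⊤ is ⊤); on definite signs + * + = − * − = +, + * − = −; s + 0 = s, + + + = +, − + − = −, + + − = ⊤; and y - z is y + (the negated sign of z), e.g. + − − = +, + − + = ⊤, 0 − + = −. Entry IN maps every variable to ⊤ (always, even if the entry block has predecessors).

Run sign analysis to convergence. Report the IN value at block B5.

Answer: {a: ⊤, b: +, c: 0, d: ⊤, e: ⊤, f: ⊤}

Trace:
Fixpoint table:
  B0:   IN=(all ⊤)   OUT={d:-; rest ⊤}
  B1:   IN=(all ⊤)   OUT=(all ⊤)
  B2:   IN=(all ⊤)   OUT=(all ⊤)
  B3:   IN=(all ⊤)   OUT={b:+; rest ⊤}
  B4:   IN={b:+; rest ⊤}   OUT={b:+, c:0; rest ⊤}
  B5:   IN={b:+, c:0; rest ⊤}   OUT={b:+, c:0; rest ⊤}

Merge at B5: IN[B5] = OUT[B4] = {a: ⊤, b: +, c: 0, d: ⊤, e: ⊤, f: ⊤}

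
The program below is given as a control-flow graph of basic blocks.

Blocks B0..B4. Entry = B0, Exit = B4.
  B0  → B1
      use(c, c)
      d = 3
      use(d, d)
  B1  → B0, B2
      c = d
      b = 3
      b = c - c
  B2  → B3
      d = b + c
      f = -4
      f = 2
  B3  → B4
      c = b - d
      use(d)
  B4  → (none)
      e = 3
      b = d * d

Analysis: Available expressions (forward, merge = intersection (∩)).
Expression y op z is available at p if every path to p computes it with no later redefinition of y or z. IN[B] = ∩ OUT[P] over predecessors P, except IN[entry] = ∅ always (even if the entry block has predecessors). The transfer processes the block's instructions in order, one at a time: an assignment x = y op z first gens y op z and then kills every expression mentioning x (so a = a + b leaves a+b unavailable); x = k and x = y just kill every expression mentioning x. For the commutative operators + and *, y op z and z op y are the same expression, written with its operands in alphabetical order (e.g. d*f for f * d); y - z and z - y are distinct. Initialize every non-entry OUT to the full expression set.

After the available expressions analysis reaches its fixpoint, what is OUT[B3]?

Answer: {b-d}

Trace:
Fixpoint table:
  B0: | IN={} | OUT={}
  B1: | IN={} | OUT={c-c}
  B2: | IN={c-c} | OUT={b+c, c-c}
  B3: | IN={b+c, c-c} | OUT={b-d}
  B4: | IN={b-d} | OUT={d*d}

Merge at B3: IN[B3] = OUT[B2] = {b+c, c-c}
Applying B3's transfer function to that IN value gives OUT[B3] (row B3 above).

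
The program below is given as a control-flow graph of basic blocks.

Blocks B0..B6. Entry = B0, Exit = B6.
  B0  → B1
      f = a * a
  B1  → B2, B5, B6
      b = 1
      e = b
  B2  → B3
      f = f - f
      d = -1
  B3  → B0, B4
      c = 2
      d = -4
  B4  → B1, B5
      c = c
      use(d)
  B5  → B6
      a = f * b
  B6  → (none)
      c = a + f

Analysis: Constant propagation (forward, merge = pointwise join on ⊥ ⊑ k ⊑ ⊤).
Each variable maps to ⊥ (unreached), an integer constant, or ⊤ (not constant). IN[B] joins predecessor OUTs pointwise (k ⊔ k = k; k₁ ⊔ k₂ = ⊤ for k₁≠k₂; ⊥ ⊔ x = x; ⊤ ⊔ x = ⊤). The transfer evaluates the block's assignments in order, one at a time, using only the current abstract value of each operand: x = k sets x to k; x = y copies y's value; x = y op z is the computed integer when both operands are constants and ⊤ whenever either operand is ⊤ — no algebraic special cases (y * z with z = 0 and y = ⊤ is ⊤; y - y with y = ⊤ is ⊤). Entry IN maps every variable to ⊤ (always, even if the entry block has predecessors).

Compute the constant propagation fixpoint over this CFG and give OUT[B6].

Answer: {a: ⊤, b: 1, c: ⊤, d: ⊤, e: 1, f: ⊤}

Working:
Converged values:
  B0:   IN=(all ⊤)   OUT=(all ⊤)
  B1:   IN=(all ⊤)   OUT={b:1, e:1; rest ⊤}
  B2:   IN={b:1, e:1; rest ⊤}   OUT={b:1, d:-1, e:1; rest ⊤}
  B3:   IN={b:1, d:-1, e:1; rest ⊤}   OUT={b:1, c:2, d:-4, e:1; rest ⊤}
  B4:   IN={b:1, c:2, d:-4, e:1; rest ⊤}   OUT={b:1, c:2, d:-4, e:1; rest ⊤}
  B5:   IN={b:1, e:1; rest ⊤}   OUT={b:1, e:1; rest ⊤}
  B6:   IN={b:1, e:1; rest ⊤}   OUT={b:1, e:1; rest ⊤}

Merge at B6: IN[B6] = OUT[B1] ⊔ OUT[B5] = {a: ⊤, b: 1, c: ⊤, d: ⊤, e: 1, f: ⊤}
Applying B6's transfer function to that IN value gives OUT[B6] (row B6 above).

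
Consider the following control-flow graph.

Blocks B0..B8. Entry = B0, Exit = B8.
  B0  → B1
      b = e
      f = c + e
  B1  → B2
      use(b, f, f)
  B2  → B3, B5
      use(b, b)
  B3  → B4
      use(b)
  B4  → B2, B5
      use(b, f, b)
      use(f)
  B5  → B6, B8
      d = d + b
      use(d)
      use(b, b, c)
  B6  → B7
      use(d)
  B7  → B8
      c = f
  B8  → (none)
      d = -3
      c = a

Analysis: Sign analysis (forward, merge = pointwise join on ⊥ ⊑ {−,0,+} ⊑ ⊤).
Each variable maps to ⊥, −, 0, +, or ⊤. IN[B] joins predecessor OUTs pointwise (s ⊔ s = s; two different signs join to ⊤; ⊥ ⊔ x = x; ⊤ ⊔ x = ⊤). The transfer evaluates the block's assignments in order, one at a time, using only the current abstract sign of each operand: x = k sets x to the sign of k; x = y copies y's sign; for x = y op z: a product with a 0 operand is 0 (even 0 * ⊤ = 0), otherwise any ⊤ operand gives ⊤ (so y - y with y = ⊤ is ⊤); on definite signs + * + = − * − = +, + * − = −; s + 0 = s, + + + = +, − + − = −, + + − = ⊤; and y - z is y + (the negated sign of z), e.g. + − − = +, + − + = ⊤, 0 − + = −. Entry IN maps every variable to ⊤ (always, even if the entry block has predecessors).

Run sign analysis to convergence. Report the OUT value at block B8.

Answer: {a: ⊤, b: ⊤, c: ⊤, d: -, e: ⊤, f: ⊤}

Derivation:
Per-block solution:
  B0: | IN=(all ⊤) | OUT=(all ⊤)
  B1: | IN=(all ⊤) | OUT=(all ⊤)
  B2: | IN=(all ⊤) | OUT=(all ⊤)
  B3: | IN=(all ⊤) | OUT=(all ⊤)
  B4: | IN=(all ⊤) | OUT=(all ⊤)
  B5: | IN=(all ⊤) | OUT=(all ⊤)
  B6: | IN=(all ⊤) | OUT=(all ⊤)
  B7: | IN=(all ⊤) | OUT=(all ⊤)
  B8: | IN=(all ⊤) | OUT={d:-; rest ⊤}

Merge at B8: IN[B8] = OUT[B5] ⊔ OUT[B7] = {a: ⊤, b: ⊤, c: ⊤, d: ⊤, e: ⊤, f: ⊤}
Applying B8's transfer function to that IN value gives OUT[B8] (row B8 above).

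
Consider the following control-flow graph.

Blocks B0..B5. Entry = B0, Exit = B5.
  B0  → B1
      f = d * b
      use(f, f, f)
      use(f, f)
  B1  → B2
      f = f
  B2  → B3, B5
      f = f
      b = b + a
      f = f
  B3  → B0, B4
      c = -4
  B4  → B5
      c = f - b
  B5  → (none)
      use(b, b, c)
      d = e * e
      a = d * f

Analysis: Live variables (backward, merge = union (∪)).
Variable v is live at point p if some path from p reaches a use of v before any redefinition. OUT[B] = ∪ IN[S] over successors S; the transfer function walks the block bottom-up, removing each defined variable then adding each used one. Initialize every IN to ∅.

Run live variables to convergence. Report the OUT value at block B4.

Fixpoint table:
  B0: | IN={a, b, c, d, e} | OUT={a, b, c, d, e, f}
  B1: | IN={a, b, c, d, e, f} | OUT={a, b, c, d, e, f}
  B2: | IN={a, b, c, d, e, f} | OUT={a, b, c, d, e, f}
  B3: | IN={a, b, d, e, f} | OUT={a, b, c, d, e, f}
  B4: | IN={b, e, f} | OUT={b, c, e, f}
  B5: | IN={b, c, e, f} | OUT={}

Merge at B4: OUT[B4] = IN[B5] = {b, c, e, f}

Answer: {b, c, e, f}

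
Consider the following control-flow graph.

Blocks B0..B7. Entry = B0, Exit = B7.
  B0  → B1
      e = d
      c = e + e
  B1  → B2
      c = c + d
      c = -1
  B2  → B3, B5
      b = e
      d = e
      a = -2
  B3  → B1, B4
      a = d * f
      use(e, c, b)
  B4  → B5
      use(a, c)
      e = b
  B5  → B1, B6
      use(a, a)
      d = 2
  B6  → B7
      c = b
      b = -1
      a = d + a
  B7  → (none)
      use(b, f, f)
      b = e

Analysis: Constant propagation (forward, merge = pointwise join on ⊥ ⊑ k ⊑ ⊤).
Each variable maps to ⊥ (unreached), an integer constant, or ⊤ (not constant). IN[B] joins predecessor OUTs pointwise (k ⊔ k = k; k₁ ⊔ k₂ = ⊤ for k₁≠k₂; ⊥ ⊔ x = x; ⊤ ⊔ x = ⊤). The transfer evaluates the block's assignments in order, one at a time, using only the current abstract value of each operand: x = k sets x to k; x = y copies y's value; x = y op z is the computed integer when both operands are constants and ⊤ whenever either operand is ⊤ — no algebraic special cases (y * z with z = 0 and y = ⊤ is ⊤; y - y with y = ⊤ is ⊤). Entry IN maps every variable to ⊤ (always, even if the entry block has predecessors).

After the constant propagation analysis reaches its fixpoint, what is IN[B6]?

Answer: {a: ⊤, b: ⊤, c: -1, d: 2, e: ⊤, f: ⊤}

Trace:
Converged values:
  B0: | IN=(all ⊤) | OUT=(all ⊤)
  B1: | IN=(all ⊤) | OUT={c:-1; rest ⊤}
  B2: | IN={c:-1; rest ⊤} | OUT={a:-2, c:-1; rest ⊤}
  B3: | IN={a:-2, c:-1; rest ⊤} | OUT={c:-1; rest ⊤}
  B4: | IN={c:-1; rest ⊤} | OUT={c:-1; rest ⊤}
  B5: | IN={c:-1; rest ⊤} | OUT={c:-1, d:2; rest ⊤}
  B6: | IN={c:-1, d:2; rest ⊤} | OUT={b:-1, d:2; rest ⊤}
  B7: | IN={b:-1, d:2; rest ⊤} | OUT={d:2; rest ⊤}

Merge at B6: IN[B6] = OUT[B5] = {a: ⊤, b: ⊤, c: -1, d: 2, e: ⊤, f: ⊤}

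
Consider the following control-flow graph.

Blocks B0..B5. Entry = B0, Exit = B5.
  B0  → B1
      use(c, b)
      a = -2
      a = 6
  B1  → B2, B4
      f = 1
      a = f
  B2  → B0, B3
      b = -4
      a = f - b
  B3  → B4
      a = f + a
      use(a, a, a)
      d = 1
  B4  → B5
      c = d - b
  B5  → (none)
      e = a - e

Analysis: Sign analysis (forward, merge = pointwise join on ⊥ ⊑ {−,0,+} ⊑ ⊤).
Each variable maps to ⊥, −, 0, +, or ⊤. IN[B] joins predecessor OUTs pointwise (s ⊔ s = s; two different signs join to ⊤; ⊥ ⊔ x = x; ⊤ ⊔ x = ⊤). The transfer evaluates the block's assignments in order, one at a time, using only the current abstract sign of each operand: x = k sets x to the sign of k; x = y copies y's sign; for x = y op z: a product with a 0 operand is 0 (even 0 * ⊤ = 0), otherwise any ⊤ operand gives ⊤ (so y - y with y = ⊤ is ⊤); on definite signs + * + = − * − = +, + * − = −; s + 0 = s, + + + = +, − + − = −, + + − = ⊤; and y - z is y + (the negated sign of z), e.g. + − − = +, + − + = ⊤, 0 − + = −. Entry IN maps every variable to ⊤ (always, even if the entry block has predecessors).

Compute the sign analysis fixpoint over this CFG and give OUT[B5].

Answer: {a: +, b: ⊤, c: ⊤, d: ⊤, e: ⊤, f: +}

Working:
Converged values:
  B0:   IN=(all ⊤)   OUT={a:+; rest ⊤}
  B1:   IN={a:+; rest ⊤}   OUT={a:+, f:+; rest ⊤}
  B2:   IN={a:+, f:+; rest ⊤}   OUT={a:+, b:-, f:+; rest ⊤}
  B3:   IN={a:+, b:-, f:+; rest ⊤}   OUT={a:+, b:-, d:+, f:+; rest ⊤}
  B4:   IN={a:+, f:+; rest ⊤}   OUT={a:+, f:+; rest ⊤}
  B5:   IN={a:+, f:+; rest ⊤}   OUT={a:+, f:+; rest ⊤}

Merge at B5: IN[B5] = OUT[B4] = {a: +, b: ⊤, c: ⊤, d: ⊤, e: ⊤, f: +}
Applying B5's transfer function to that IN value gives OUT[B5] (row B5 above).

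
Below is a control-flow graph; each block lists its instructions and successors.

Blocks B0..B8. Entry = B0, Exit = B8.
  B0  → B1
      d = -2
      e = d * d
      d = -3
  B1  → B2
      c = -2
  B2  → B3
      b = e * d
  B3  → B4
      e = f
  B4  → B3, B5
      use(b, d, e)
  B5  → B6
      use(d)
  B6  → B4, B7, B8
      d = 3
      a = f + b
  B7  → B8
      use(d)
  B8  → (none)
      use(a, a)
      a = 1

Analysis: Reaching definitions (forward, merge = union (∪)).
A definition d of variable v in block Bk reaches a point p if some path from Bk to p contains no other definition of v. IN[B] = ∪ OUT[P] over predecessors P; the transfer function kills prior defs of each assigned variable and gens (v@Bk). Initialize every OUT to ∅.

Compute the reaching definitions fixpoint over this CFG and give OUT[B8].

Answer: {a@B8, b@B2, c@B1, d@B6, e@B3}

Working:
Fixpoint table:
  B0: | IN={} | OUT={d@B0, e@B0}
  B1: | IN={d@B0, e@B0} | OUT={c@B1, d@B0, e@B0}
  B2: | IN={c@B1, d@B0, e@B0} | OUT={b@B2, c@B1, d@B0, e@B0}
  B3: | IN={a@B6, b@B2, c@B1, d@B0, d@B6, e@B0, e@B3} | OUT={a@B6, b@B2, c@B1, d@B0, d@B6, e@B3}
  B4: | IN={a@B6, b@B2, c@B1, d@B0, d@B6, e@B3} | OUT={a@B6, b@B2, c@B1, d@B0, d@B6, e@B3}
  B5: | IN={a@B6, b@B2, c@B1, d@B0, d@B6, e@B3} | OUT={a@B6, b@B2, c@B1, d@B0, d@B6, e@B3}
  B6: | IN={a@B6, b@B2, c@B1, d@B0, d@B6, e@B3} | OUT={a@B6, b@B2, c@B1, d@B6, e@B3}
  B7: | IN={a@B6, b@B2, c@B1, d@B6, e@B3} | OUT={a@B6, b@B2, c@B1, d@B6, e@B3}
  B8: | IN={a@B6, b@B2, c@B1, d@B6, e@B3} | OUT={a@B8, b@B2, c@B1, d@B6, e@B3}

Merge at B8: IN[B8] = OUT[B6] ⊔ OUT[B7] = {a@B6, b@B2, c@B1, d@B6, e@B3}
Applying B8's transfer function to that IN value gives OUT[B8] (row B8 above).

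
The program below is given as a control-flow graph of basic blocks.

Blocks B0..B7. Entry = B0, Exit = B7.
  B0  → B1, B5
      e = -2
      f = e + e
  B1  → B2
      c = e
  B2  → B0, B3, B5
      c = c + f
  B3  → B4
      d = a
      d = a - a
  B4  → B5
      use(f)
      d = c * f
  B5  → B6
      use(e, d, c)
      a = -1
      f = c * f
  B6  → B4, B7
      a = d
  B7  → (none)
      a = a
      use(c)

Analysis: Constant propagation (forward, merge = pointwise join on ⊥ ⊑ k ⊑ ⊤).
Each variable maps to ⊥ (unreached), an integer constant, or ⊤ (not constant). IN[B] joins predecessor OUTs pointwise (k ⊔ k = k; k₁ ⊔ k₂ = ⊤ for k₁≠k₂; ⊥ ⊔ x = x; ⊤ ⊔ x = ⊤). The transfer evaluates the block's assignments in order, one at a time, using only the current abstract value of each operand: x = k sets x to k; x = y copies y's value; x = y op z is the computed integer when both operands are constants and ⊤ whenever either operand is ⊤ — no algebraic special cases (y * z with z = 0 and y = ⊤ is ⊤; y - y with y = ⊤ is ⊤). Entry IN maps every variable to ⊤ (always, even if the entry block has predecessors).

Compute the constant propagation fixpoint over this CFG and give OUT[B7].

Answer: {a: ⊤, b: ⊤, c: ⊤, d: ⊤, e: -2, f: ⊤}

Trace:
Per-block solution:
  B0: | IN=(all ⊤) | OUT={e:-2, f:-4; rest ⊤}
  B1: | IN={e:-2, f:-4; rest ⊤} | OUT={c:-2, e:-2, f:-4; rest ⊤}
  B2: | IN={c:-2, e:-2, f:-4; rest ⊤} | OUT={c:-6, e:-2, f:-4; rest ⊤}
  B3: | IN={c:-6, e:-2, f:-4; rest ⊤} | OUT={c:-6, e:-2, f:-4; rest ⊤}
  B4: | IN={e:-2; rest ⊤} | OUT={e:-2; rest ⊤}
  B5: | IN={e:-2; rest ⊤} | OUT={a:-1, e:-2; rest ⊤}
  B6: | IN={a:-1, e:-2; rest ⊤} | OUT={e:-2; rest ⊤}
  B7: | IN={e:-2; rest ⊤} | OUT={e:-2; rest ⊤}

Merge at B7: IN[B7] = OUT[B6] = {a: ⊤, b: ⊤, c: ⊤, d: ⊤, e: -2, f: ⊤}
Applying B7's transfer function to that IN value gives OUT[B7] (row B7 above).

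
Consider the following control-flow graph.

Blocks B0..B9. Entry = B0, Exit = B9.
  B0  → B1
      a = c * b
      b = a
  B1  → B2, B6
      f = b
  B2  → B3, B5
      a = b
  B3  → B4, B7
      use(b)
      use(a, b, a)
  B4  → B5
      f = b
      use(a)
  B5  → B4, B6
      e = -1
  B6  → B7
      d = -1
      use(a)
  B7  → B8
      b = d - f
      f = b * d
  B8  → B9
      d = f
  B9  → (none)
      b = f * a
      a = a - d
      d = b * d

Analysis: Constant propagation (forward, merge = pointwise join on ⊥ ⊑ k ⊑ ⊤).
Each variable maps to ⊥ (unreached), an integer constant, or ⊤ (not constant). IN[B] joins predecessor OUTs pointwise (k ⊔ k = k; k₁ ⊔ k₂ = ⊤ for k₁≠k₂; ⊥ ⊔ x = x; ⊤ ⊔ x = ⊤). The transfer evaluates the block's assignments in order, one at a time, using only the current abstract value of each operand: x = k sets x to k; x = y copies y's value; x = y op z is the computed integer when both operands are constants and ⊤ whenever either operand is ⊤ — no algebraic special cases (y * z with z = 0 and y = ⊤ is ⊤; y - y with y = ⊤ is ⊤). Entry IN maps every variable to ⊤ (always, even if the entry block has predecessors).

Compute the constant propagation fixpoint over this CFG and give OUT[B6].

Fixpoint table:
  B0: | IN=(all ⊤) | OUT=(all ⊤)
  B1: | IN=(all ⊤) | OUT=(all ⊤)
  B2: | IN=(all ⊤) | OUT=(all ⊤)
  B3: | IN=(all ⊤) | OUT=(all ⊤)
  B4: | IN=(all ⊤) | OUT=(all ⊤)
  B5: | IN=(all ⊤) | OUT={e:-1; rest ⊤}
  B6: | IN=(all ⊤) | OUT={d:-1; rest ⊤}
  B7: | IN=(all ⊤) | OUT=(all ⊤)
  B8: | IN=(all ⊤) | OUT=(all ⊤)
  B9: | IN=(all ⊤) | OUT=(all ⊤)

Merge at B6: IN[B6] = OUT[B1] ⊔ OUT[B5] = {a: ⊤, b: ⊤, c: ⊤, d: ⊤, e: ⊤, f: ⊤}
Applying B6's transfer function to that IN value gives OUT[B6] (row B6 above).

Answer: {a: ⊤, b: ⊤, c: ⊤, d: -1, e: ⊤, f: ⊤}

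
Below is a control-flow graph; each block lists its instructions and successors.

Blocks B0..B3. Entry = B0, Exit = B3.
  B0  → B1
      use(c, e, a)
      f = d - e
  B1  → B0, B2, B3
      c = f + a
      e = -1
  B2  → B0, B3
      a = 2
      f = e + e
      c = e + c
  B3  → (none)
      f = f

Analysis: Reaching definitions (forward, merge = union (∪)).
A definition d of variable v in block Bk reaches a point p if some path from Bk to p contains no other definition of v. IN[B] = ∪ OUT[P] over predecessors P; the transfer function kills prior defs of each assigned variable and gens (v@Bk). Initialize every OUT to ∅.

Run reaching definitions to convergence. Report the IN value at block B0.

Answer: {a@B2, c@B1, c@B2, e@B1, f@B0, f@B2}

Working:
Per-block solution:
  B0:   IN={a@B2, c@B1, c@B2, e@B1, f@B0, f@B2}   OUT={a@B2, c@B1, c@B2, e@B1, f@B0}
  B1:   IN={a@B2, c@B1, c@B2, e@B1, f@B0}   OUT={a@B2, c@B1, e@B1, f@B0}
  B2:   IN={a@B2, c@B1, e@B1, f@B0}   OUT={a@B2, c@B2, e@B1, f@B2}
  B3:   IN={a@B2, c@B1, c@B2, e@B1, f@B0, f@B2}   OUT={a@B2, c@B1, c@B2, e@B1, f@B3}

Merge at B0 (entry node, so the boundary value {} is joined with the incoming edge(s)): IN[B0] = {} ⊔ OUT[B1] ⊔ OUT[B2] = {a@B2, c@B1, c@B2, e@B1, f@B0, f@B2}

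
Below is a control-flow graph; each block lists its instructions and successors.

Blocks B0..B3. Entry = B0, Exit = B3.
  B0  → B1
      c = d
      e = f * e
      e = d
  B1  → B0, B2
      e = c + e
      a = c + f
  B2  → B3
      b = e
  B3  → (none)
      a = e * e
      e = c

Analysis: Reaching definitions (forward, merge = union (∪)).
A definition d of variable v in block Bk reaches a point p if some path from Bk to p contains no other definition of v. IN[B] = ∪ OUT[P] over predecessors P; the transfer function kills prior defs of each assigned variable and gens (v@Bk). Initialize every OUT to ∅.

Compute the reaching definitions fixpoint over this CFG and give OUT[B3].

Answer: {a@B3, b@B2, c@B0, e@B3}

Working:
Per-block solution:
  B0:  IN={a@B1, c@B0, e@B1}  OUT={a@B1, c@B0, e@B0}
  B1:  IN={a@B1, c@B0, e@B0}  OUT={a@B1, c@B0, e@B1}
  B2:  IN={a@B1, c@B0, e@B1}  OUT={a@B1, b@B2, c@B0, e@B1}
  B3:  IN={a@B1, b@B2, c@B0, e@B1}  OUT={a@B3, b@B2, c@B0, e@B3}

Merge at B3: IN[B3] = OUT[B2] = {a@B1, b@B2, c@B0, e@B1}
Applying B3's transfer function to that IN value gives OUT[B3] (row B3 above).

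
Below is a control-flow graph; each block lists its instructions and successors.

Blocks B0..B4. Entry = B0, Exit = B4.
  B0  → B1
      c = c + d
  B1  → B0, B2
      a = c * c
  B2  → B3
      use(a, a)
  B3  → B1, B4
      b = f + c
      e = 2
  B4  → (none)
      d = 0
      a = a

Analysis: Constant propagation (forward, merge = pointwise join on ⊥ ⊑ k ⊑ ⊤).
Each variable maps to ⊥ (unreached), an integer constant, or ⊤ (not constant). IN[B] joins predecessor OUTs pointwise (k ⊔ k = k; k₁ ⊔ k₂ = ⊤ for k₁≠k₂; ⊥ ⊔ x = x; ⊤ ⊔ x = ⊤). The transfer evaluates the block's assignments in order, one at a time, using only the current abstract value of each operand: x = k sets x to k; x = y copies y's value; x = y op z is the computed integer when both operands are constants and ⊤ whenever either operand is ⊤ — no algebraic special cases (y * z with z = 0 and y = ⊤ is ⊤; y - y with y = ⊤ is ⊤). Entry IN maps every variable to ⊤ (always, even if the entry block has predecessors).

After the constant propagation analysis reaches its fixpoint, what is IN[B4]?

Answer: {a: ⊤, b: ⊤, c: ⊤, d: ⊤, e: 2, f: ⊤}

Trace:
Per-block solution:
  B0:   IN=(all ⊤)   OUT=(all ⊤)
  B1:   IN=(all ⊤)   OUT=(all ⊤)
  B2:   IN=(all ⊤)   OUT=(all ⊤)
  B3:   IN=(all ⊤)   OUT={e:2; rest ⊤}
  B4:   IN={e:2; rest ⊤}   OUT={d:0, e:2; rest ⊤}

Merge at B4: IN[B4] = OUT[B3] = {a: ⊤, b: ⊤, c: ⊤, d: ⊤, e: 2, f: ⊤}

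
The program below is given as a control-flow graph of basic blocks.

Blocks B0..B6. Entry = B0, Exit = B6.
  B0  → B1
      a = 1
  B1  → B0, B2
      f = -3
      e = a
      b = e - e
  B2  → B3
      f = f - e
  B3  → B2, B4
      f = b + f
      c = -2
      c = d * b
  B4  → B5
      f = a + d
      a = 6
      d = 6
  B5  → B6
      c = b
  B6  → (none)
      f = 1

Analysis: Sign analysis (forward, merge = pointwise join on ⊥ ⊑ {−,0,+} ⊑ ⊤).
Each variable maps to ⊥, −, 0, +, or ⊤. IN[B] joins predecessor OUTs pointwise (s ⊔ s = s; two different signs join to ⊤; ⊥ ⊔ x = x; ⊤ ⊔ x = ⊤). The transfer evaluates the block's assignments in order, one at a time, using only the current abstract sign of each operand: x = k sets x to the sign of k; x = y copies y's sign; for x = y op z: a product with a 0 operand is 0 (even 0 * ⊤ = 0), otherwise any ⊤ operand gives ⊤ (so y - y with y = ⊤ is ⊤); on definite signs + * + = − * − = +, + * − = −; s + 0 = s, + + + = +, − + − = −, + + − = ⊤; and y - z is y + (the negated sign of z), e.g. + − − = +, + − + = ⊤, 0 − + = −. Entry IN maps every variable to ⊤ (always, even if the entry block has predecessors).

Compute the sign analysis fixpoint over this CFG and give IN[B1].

Per-block solution:
  B0: | IN=(all ⊤) | OUT={a:+; rest ⊤}
  B1: | IN={a:+; rest ⊤} | OUT={a:+, e:+, f:-; rest ⊤}
  B2: | IN={a:+, e:+; rest ⊤} | OUT={a:+, e:+; rest ⊤}
  B3: | IN={a:+, e:+; rest ⊤} | OUT={a:+, e:+; rest ⊤}
  B4: | IN={a:+, e:+; rest ⊤} | OUT={a:+, d:+, e:+; rest ⊤}
  B5: | IN={a:+, d:+, e:+; rest ⊤} | OUT={a:+, d:+, e:+; rest ⊤}
  B6: | IN={a:+, d:+, e:+; rest ⊤} | OUT={a:+, d:+, e:+, f:+; rest ⊤}

Merge at B1: IN[B1] = OUT[B0] = {a: +, b: ⊤, c: ⊤, d: ⊤, e: ⊤, f: ⊤}

Answer: {a: +, b: ⊤, c: ⊤, d: ⊤, e: ⊤, f: ⊤}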